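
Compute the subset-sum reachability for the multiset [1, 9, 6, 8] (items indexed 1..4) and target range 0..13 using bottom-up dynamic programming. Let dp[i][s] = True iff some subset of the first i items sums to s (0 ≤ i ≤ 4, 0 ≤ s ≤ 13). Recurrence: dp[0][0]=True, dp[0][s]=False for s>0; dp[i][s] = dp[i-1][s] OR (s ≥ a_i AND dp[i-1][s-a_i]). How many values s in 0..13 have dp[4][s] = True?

7

i\s   0   1   2   3   4   5   6   7   8   9  10  11  12  13
  0   T   F   F   F   F   F   F   F   F   F   F   F   F   F
  1   T   T   F   F   F   F   F   F   F   F   F   F   F   F
  2   T   T   F   F   F   F   F   F   F   T   T   F   F   F
  3   T   T   F   F   F   F   T   T   F   T   T   F   F   F
  4   T   T   F   F   F   F   T   T   T   T   T   F   F   F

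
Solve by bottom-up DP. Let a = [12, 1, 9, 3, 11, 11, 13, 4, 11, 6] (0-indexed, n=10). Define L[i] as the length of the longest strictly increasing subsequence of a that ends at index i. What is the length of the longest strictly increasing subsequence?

4

   i    0    1    2    3    4    5    6    7    8    9
a[i]   12    1    9    3   11   11   13    4   11    6
L[i]    1    1    2    2    3    3    4    3    4    4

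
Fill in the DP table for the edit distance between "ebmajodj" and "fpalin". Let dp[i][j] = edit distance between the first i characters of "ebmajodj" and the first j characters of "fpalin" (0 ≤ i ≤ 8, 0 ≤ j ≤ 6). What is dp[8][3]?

7

   ''  f  p  a  l  i  n
''  0  1  2  3  4  5  6
 e  1  1  2  3  4  5  6
 b  2  2  2  3  4  5  6
 m  3  3  3  3  4  5  6
 a  4  4  4  3  4  5  6
 j  5  5  5  4  4  5  6
 o  6  6  6  5  5  5  6
 d  7  7  7  6  6  6  6
 j  8  8  8  7  7  7  7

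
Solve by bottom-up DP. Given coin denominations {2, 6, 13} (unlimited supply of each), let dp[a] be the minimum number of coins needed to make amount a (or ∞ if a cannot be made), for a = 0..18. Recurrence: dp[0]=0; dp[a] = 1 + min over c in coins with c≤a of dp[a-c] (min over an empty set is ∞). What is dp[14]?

 a  0  1  2  3  4  5  6  7  8  9 10 11 12 13 14 15 16 17 18
dp  0  -  1  -  2  -  1  -  2  -  3  -  2  1  3  2  4  3  3
(- denotes ∞ / unreachable)

3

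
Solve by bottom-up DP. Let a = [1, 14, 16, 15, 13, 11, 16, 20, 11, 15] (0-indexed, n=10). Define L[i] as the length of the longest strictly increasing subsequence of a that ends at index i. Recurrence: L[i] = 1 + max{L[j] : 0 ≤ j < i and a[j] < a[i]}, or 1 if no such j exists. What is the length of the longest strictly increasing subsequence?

5

   i    0    1    2    3    4    5    6    7    8    9
a[i]    1   14   16   15   13   11   16   20   11   15
L[i]    1    2    3    3    2    2    4    5    2    3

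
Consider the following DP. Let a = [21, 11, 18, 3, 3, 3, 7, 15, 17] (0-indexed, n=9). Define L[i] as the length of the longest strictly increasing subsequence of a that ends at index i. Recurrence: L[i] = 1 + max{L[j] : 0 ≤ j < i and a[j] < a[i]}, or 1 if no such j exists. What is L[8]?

   i    0    1    2    3    4    5    6    7    8
a[i]   21   11   18    3    3    3    7   15   17
L[i]    1    1    2    1    1    1    2    3    4

4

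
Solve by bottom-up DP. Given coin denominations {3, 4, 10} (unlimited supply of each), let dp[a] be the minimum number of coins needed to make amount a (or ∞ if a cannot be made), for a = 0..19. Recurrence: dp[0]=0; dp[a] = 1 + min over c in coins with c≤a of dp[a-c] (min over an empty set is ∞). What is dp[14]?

 a  0  1  2  3  4  5  6  7  8  9 10 11 12 13 14 15 16 17 18 19
dp  0  -  -  1  1  -  2  2  2  3  1  3  3  2  2  4  3  3  3  4
(- denotes ∞ / unreachable)

2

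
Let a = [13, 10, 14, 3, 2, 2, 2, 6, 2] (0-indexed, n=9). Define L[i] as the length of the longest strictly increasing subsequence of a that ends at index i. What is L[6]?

   i    0    1    2    3    4    5    6    7    8
a[i]   13   10   14    3    2    2    2    6    2
L[i]    1    1    2    1    1    1    1    2    1

1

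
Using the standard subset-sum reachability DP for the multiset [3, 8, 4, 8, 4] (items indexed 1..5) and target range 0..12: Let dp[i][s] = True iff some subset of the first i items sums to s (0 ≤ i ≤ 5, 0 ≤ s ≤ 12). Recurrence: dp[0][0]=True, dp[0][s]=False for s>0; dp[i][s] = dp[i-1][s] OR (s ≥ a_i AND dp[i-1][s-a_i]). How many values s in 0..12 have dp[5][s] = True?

7

i\s   0   1   2   3   4   5   6   7   8   9  10  11  12
  0   T   F   F   F   F   F   F   F   F   F   F   F   F
  1   T   F   F   T   F   F   F   F   F   F   F   F   F
  2   T   F   F   T   F   F   F   F   T   F   F   T   F
  3   T   F   F   T   T   F   F   T   T   F   F   T   T
  4   T   F   F   T   T   F   F   T   T   F   F   T   T
  5   T   F   F   T   T   F   F   T   T   F   F   T   T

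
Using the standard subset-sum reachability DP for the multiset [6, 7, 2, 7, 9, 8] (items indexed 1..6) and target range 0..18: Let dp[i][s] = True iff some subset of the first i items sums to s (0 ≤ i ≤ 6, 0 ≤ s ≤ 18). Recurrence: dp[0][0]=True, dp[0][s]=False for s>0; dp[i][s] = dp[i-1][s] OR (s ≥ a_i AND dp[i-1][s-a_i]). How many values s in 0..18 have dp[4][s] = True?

10

i\s   0   1   2   3   4   5   6   7   8   9  10  11  12  13  14  15  16  17  18
  0   T   F   F   F   F   F   F   F   F   F   F   F   F   F   F   F   F   F   F
  1   T   F   F   F   F   F   T   F   F   F   F   F   F   F   F   F   F   F   F
  2   T   F   F   F   F   F   T   T   F   F   F   F   F   T   F   F   F   F   F
  3   T   F   T   F   F   F   T   T   T   T   F   F   F   T   F   T   F   F   F
  4   T   F   T   F   F   F   T   T   T   T   F   F   F   T   T   T   T   F   F
  5   T   F   T   F   F   F   T   T   T   T   F   T   F   T   T   T   T   T   T
  6   T   F   T   F   F   F   T   T   T   T   T   T   F   T   T   T   T   T   T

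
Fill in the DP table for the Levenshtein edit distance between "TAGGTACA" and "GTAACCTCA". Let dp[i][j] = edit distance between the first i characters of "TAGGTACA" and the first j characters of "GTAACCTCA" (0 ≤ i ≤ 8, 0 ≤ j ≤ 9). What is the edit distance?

   ''  G  T  A  A  C  C  T  C  A
''  0  1  2  3  4  5  6  7  8  9
 T  1  1  1  2  3  4  5  6  7  8
 A  2  2  2  1  2  3  4  5  6  7
 G  3  2  3  2  2  3  4  5  6  7
 G  4  3  3  3  3  3  4  5  6  7
 T  5  4  3  4  4  4  4  4  5  6
 A  6  5  4  3  4  5  5  5  5  5
 C  7  6  5  4  4  4  5  6  5  6
 A  8  7  6  5  4  5  5  6  6  5

5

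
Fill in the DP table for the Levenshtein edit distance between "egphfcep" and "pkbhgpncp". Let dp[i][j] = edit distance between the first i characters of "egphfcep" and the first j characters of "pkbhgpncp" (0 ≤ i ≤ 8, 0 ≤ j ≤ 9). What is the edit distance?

7

   ''  p  k  b  h  g  p  n  c  p
''  0  1  2  3  4  5  6  7  8  9
 e  1  1  2  3  4  5  6  7  8  9
 g  2  2  2  3  4  4  5  6  7  8
 p  3  2  3  3  4  5  4  5  6  7
 h  4  3  3  4  3  4  5  5  6  7
 f  5  4  4  4  4  4  5  6  6  7
 c  6  5  5  5  5  5  5  6  6  7
 e  7  6  6  6  6  6  6  6  7  7
 p  8  7  7  7  7  7  6  7  7  7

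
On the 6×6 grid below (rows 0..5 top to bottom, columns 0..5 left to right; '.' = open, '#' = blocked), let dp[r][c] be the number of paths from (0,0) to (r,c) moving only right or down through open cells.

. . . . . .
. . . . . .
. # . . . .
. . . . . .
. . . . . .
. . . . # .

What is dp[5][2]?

9

r\c   0   1   2   3   4   5
  0   1   1   1   1   1   1
  1   1   2   3   4   5   6
  2   1   0   3   7  12  18
  3   1   1   4  11  23  41
  4   1   2   6  17  40  81
  5   1   3   9  26   0  81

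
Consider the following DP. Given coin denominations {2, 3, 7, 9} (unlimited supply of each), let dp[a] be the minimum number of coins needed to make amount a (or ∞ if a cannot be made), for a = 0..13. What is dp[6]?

 a  0  1  2  3  4  5  6  7  8  9 10 11 12 13
dp  0  -  1  1  2  2  2  1  3  1  2  2  2  3
(- denotes ∞ / unreachable)

2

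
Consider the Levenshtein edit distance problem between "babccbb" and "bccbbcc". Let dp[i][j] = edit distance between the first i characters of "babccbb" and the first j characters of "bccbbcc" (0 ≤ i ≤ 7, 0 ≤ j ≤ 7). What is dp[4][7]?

4

   ''  b  c  c  b  b  c  c
''  0  1  2  3  4  5  6  7
 b  1  0  1  2  3  4  5  6
 a  2  1  1  2  3  4  5  6
 b  3  2  2  2  2  3  4  5
 c  4  3  2  2  3  3  3  4
 c  5  4  3  2  3  4  3  3
 b  6  5  4  3  2  3  4  4
 b  7  6  5  4  3  2  3  4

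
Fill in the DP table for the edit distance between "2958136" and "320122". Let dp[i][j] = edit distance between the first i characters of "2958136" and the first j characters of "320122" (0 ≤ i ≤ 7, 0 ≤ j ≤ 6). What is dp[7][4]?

   ''  3  2  0  1  2  2
''  0  1  2  3  4  5  6
 2  1  1  1  2  3  4  5
 9  2  2  2  2  3  4  5
 5  3  3  3  3  3  4  5
 8  4  4  4  4  4  4  5
 1  5  5  5  5  4  5  5
 3  6  5  6  6  5  5  6
 6  7  6  6  7  6  6  6

6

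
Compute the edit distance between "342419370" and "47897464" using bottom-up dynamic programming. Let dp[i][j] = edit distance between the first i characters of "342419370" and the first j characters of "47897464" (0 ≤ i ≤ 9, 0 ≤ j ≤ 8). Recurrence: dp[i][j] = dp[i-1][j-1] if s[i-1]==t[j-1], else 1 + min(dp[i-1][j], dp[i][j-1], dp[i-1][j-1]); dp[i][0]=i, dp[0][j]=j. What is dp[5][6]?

   ''  4  7  8  9  7  4  6  4
''  0  1  2  3  4  5  6  7  8
 3  1  1  2  3  4  5  6  7  8
 4  2  1  2  3  4  5  5  6  7
 2  3  2  2  3  4  5  6  6  7
 4  4  3  3  3  4  5  5  6  6
 1  5  4  4  4  4  5  6  6  7
 9  6  5  5  5  4  5  6  7  7
 3  7  6  6  6  5  5  6  7  8
 7  8  7  6  7  6  5  6  7  8
 0  9  8  7  7  7  6  6  7  8

6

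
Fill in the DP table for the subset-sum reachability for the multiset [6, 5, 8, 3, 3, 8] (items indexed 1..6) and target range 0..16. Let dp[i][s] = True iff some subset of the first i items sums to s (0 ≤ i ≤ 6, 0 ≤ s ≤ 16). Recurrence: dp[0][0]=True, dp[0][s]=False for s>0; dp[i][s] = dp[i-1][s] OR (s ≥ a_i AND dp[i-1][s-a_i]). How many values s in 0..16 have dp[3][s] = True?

i\s   0   1   2   3   4   5   6   7   8   9  10  11  12  13  14  15  16
  0   T   F   F   F   F   F   F   F   F   F   F   F   F   F   F   F   F
  1   T   F   F   F   F   F   T   F   F   F   F   F   F   F   F   F   F
  2   T   F   F   F   F   T   T   F   F   F   F   T   F   F   F   F   F
  3   T   F   F   F   F   T   T   F   T   F   F   T   F   T   T   F   F
  4   T   F   F   T   F   T   T   F   T   T   F   T   F   T   T   F   T
  5   T   F   F   T   F   T   T   F   T   T   F   T   T   T   T   F   T
  6   T   F   F   T   F   T   T   F   T   T   F   T   T   T   T   F   T

7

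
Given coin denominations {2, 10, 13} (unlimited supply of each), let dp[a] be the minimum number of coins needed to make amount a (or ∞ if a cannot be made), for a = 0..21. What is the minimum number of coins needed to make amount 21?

 a  0  1  2  3  4  5  6  7  8  9 10 11 12 13 14 15 16 17 18 19 20 21
dp  0  -  1  -  2  -  3  -  4  -  1  -  2  1  3  2  4  3  5  4  2  5
(- denotes ∞ / unreachable)

5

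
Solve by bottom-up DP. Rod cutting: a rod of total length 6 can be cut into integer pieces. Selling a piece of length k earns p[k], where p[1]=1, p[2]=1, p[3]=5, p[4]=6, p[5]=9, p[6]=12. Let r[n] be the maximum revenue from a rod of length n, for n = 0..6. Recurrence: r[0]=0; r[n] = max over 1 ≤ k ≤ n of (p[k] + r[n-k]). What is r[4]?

6

   n    0    1    2    3    4    5    6
r[n]    0    1    2    5    6    9   12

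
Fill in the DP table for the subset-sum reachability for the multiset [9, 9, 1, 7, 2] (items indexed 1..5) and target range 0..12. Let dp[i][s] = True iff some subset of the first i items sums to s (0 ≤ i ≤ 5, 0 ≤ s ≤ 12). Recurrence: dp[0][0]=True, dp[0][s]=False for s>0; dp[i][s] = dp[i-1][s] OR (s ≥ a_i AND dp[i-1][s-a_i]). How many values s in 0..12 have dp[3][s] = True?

4

i\s   0   1   2   3   4   5   6   7   8   9  10  11  12
  0   T   F   F   F   F   F   F   F   F   F   F   F   F
  1   T   F   F   F   F   F   F   F   F   T   F   F   F
  2   T   F   F   F   F   F   F   F   F   T   F   F   F
  3   T   T   F   F   F   F   F   F   F   T   T   F   F
  4   T   T   F   F   F   F   F   T   T   T   T   F   F
  5   T   T   T   T   F   F   F   T   T   T   T   T   T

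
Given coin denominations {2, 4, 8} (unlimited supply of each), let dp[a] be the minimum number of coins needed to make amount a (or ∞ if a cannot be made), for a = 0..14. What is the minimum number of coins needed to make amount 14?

 a  0  1  2  3  4  5  6  7  8  9 10 11 12 13 14
dp  0  -  1  -  1  -  2  -  1  -  2  -  2  -  3
(- denotes ∞ / unreachable)

3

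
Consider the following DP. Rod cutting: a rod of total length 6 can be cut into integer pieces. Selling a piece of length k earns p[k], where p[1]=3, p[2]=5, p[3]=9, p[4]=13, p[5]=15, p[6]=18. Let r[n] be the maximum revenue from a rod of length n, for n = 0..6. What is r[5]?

   n    0    1    2    3    4    5    6
r[n]    0    3    6    9   13   16   19

16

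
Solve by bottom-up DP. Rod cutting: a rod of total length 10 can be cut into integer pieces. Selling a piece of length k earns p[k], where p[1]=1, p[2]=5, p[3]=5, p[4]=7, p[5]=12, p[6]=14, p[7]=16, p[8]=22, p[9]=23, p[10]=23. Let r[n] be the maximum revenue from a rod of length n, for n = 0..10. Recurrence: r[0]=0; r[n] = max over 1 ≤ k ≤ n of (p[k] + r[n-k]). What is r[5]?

   n    0    1    2    3    4    5    6    7    8    9   10
r[n]    0    1    5    6   10   12   15   17   22   23   27

12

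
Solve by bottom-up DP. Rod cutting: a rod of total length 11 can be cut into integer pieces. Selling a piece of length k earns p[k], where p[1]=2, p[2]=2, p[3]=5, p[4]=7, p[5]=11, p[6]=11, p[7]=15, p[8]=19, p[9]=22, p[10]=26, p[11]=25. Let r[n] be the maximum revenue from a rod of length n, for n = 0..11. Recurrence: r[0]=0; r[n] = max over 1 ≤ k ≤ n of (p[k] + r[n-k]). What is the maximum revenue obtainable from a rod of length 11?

   n    0    1    2    3    4    5    6    7    8    9   10   11
r[n]    0    2    4    6    8   11   13   15   19   22   26   28

28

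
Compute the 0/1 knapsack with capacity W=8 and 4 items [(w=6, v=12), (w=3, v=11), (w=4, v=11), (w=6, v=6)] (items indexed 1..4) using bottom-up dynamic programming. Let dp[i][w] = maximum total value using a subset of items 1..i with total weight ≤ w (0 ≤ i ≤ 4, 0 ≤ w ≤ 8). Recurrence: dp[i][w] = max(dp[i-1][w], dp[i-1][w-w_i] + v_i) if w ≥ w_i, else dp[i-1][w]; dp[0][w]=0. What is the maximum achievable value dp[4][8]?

22

i\w   0   1   2   3   4   5   6   7   8
  0   0   0   0   0   0   0   0   0   0
  1   0   0   0   0   0   0  12  12  12
  2   0   0   0  11  11  11  12  12  12
  3   0   0   0  11  11  11  12  22  22
  4   0   0   0  11  11  11  12  22  22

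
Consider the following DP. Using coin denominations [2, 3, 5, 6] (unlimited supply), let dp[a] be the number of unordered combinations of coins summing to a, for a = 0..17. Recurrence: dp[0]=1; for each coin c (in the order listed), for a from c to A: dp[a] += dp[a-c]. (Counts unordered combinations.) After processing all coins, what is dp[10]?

after  coin     0     1     2     3     4     5     6     7     8     9    10    11    12    13    14    15    16    17
          2     1     0     1     0     1     0     1     0     1     0     1     0     1     0     1     0     1     0
          3     1     0     1     1     1     1     2     1     2     2     2     2     3     2     3     3     3     3
          5     1     0     1     1     1     2     2     2     3     3     4     4     5     5     6     7     7     8
          6     1     0     1     1     1     2     3     2     4     4     5     6     8     7    10    11    12    14

5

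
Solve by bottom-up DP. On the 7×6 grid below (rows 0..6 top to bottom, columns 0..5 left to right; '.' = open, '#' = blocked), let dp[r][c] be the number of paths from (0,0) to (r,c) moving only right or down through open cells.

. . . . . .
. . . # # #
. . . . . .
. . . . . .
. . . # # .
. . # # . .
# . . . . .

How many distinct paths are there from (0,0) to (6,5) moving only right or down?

r\c   0   1   2   3   4   5
  0   1   1   1   1   1   1
  1   1   2   3   0   0   0
  2   1   3   6   6   6   6
  3   1   4  10  16  22  28
  4   1   5  15   0   0  28
  5   1   6   0   0   0  28
  6   0   6   6   6   6  34

34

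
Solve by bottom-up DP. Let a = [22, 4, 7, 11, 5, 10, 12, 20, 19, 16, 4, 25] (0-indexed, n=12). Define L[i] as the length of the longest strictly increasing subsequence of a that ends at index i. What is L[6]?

4

   i    0    1    2    3    4    5    6    7    8    9   10   11
a[i]   22    4    7   11    5   10   12   20   19   16    4   25
L[i]    1    1    2    3    2    3    4    5    5    5    1    6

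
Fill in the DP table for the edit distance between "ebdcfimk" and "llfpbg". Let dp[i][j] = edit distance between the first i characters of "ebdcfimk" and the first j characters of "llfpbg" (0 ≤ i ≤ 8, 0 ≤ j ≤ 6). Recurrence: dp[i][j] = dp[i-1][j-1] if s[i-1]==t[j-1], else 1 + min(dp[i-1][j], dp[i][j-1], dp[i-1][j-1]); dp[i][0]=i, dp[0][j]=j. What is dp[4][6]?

6

   ''  l  l  f  p  b  g
''  0  1  2  3  4  5  6
 e  1  1  2  3  4  5  6
 b  2  2  2  3  4  4  5
 d  3  3  3  3  4  5  5
 c  4  4  4  4  4  5  6
 f  5  5  5  4  5  5  6
 i  6  6  6  5  5  6  6
 m  7  7  7  6  6  6  7
 k  8  8  8  7  7  7  7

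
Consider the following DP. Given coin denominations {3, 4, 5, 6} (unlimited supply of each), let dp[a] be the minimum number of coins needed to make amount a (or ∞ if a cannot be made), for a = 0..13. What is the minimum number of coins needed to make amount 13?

 a  0  1  2  3  4  5  6  7  8  9 10 11 12 13
dp  0  -  -  1  1  1  1  2  2  2  2  2  2  3
(- denotes ∞ / unreachable)

3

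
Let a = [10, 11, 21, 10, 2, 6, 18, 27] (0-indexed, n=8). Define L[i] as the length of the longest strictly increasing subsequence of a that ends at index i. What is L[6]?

   i    0    1    2    3    4    5    6    7
a[i]   10   11   21   10    2    6   18   27
L[i]    1    2    3    1    1    2    3    4

3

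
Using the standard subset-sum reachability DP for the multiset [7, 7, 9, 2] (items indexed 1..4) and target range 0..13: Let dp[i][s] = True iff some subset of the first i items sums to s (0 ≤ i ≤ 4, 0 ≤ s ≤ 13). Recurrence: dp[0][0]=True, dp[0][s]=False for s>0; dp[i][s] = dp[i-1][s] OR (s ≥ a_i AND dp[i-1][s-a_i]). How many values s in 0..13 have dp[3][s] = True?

3

i\s   0   1   2   3   4   5   6   7   8   9  10  11  12  13
  0   T   F   F   F   F   F   F   F   F   F   F   F   F   F
  1   T   F   F   F   F   F   F   T   F   F   F   F   F   F
  2   T   F   F   F   F   F   F   T   F   F   F   F   F   F
  3   T   F   F   F   F   F   F   T   F   T   F   F   F   F
  4   T   F   T   F   F   F   F   T   F   T   F   T   F   F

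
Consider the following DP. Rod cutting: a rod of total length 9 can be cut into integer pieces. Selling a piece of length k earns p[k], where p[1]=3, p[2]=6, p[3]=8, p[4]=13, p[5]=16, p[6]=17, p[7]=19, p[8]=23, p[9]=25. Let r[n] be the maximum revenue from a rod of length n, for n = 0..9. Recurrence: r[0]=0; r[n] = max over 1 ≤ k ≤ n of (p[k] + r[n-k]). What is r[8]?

   n    0    1    2    3    4    5    6    7    8    9
r[n]    0    3    6    9   13   16   19   22   26   29

26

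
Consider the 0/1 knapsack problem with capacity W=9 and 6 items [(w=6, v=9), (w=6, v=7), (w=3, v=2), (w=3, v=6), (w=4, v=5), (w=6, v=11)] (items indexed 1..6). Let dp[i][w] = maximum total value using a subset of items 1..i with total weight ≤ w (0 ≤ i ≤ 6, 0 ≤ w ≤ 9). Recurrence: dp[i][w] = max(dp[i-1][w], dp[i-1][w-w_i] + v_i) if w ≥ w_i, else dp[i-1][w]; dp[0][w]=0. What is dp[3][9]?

11

i\w   0   1   2   3   4   5   6   7   8   9
  0   0   0   0   0   0   0   0   0   0   0
  1   0   0   0   0   0   0   9   9   9   9
  2   0   0   0   0   0   0   9   9   9   9
  3   0   0   0   2   2   2   9   9   9  11
  4   0   0   0   6   6   6   9   9   9  15
  5   0   0   0   6   6   6   9  11  11  15
  6   0   0   0   6   6   6  11  11  11  17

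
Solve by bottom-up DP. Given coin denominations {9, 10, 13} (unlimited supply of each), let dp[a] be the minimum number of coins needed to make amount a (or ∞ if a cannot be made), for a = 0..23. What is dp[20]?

2

 a  0  1  2  3  4  5  6  7  8  9 10 11 12 13 14 15 16 17 18 19 20 21 22 23
dp  0  -  -  -  -  -  -  -  -  1  1  -  -  1  -  -  -  -  2  2  2  -  2  2
(- denotes ∞ / unreachable)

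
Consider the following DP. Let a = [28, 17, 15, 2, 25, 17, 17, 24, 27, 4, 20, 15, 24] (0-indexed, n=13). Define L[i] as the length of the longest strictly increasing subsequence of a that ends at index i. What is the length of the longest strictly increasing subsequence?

4

   i    0    1    2    3    4    5    6    7    8    9   10   11   12
a[i]   28   17   15    2   25   17   17   24   27    4   20   15   24
L[i]    1    1    1    1    2    2    2    3    4    2    3    3    4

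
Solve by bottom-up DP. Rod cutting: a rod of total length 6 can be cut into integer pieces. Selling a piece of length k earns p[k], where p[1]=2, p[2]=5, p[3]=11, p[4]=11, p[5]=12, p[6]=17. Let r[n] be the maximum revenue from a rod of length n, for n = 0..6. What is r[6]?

   n    0    1    2    3    4    5    6
r[n]    0    2    5   11   13   16   22

22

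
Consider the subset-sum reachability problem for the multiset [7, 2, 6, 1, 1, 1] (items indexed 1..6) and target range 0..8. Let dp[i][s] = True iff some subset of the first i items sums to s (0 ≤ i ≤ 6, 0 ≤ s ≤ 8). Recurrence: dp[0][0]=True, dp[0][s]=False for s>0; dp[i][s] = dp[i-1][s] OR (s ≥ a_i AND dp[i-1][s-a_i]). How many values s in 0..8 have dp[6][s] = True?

9

i\s   0   1   2   3   4   5   6   7   8
  0   T   F   F   F   F   F   F   F   F
  1   T   F   F   F   F   F   F   T   F
  2   T   F   T   F   F   F   F   T   F
  3   T   F   T   F   F   F   T   T   T
  4   T   T   T   T   F   F   T   T   T
  5   T   T   T   T   T   F   T   T   T
  6   T   T   T   T   T   T   T   T   T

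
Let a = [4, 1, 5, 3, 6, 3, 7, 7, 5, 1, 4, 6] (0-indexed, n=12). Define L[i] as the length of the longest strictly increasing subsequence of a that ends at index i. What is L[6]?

4

   i    0    1    2    3    4    5    6    7    8    9   10   11
a[i]    4    1    5    3    6    3    7    7    5    1    4    6
L[i]    1    1    2    2    3    2    4    4    3    1    3    4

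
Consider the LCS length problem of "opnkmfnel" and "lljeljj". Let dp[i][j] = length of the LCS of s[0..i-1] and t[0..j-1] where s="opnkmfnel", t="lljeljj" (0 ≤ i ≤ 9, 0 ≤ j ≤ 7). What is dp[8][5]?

1

   ''  l  l  j  e  l  j  j
''  0  0  0  0  0  0  0  0
 o  0  0  0  0  0  0  0  0
 p  0  0  0  0  0  0  0  0
 n  0  0  0  0  0  0  0  0
 k  0  0  0  0  0  0  0  0
 m  0  0  0  0  0  0  0  0
 f  0  0  0  0  0  0  0  0
 n  0  0  0  0  0  0  0  0
 e  0  0  0  0  1  1  1  1
 l  0  1  1  1  1  2  2  2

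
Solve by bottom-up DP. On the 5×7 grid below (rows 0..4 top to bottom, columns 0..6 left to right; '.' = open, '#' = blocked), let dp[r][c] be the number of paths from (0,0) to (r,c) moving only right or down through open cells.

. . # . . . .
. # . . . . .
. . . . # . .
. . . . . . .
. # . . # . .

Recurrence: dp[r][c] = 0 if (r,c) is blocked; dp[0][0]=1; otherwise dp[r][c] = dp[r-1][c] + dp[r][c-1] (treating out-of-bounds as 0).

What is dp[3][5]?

4

r\c   0   1   2   3   4   5   6
  0   1   1   0   0   0   0   0
  1   1   0   0   0   0   0   0
  2   1   1   1   1   0   0   0
  3   1   2   3   4   4   4   4
  4   1   0   3   7   0   4   8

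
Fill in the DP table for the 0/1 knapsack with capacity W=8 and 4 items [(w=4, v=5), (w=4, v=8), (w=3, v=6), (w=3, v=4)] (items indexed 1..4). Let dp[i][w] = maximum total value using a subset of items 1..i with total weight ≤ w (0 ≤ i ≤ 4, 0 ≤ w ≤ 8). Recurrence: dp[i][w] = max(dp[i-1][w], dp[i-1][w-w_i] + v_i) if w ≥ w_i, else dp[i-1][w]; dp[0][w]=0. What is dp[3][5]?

8

i\w   0   1   2   3   4   5   6   7   8
  0   0   0   0   0   0   0   0   0   0
  1   0   0   0   0   5   5   5   5   5
  2   0   0   0   0   8   8   8   8  13
  3   0   0   0   6   8   8   8  14  14
  4   0   0   0   6   8   8  10  14  14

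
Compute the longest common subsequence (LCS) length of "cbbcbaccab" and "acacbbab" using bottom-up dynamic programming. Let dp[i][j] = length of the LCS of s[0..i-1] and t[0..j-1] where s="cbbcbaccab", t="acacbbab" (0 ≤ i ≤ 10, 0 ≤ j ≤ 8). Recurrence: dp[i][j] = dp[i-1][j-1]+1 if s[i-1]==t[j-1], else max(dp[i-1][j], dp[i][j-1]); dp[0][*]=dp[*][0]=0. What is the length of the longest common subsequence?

   ''  a  c  a  c  b  b  a  b
''  0  0  0  0  0  0  0  0  0
 c  0  0  1  1  1  1  1  1  1
 b  0  0  1  1  1  2  2  2  2
 b  0  0  1  1  1  2  3  3  3
 c  0  0  1  1  2  2  3  3  3
 b  0  0  1  1  2  3  3  3  4
 a  0  1  1  2  2  3  3  4  4
 c  0  1  2  2  3  3  3  4  4
 c  0  1  2  2  3  3  3  4  4
 a  0  1  2  3  3  3  3  4  4
 b  0  1  2  3  3  4  4  4  5

5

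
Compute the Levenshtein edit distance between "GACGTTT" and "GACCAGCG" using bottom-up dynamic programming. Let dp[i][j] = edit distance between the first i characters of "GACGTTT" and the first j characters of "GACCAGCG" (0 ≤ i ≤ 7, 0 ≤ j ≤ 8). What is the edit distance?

   ''  G  A  C  C  A  G  C  G
''  0  1  2  3  4  5  6  7  8
 G  1  0  1  2  3  4  5  6  7
 A  2  1  0  1  2  3  4  5  6
 C  3  2  1  0  1  2  3  4  5
 G  4  3  2  1  1  2  2  3  4
 T  5  4  3  2  2  2  3  3  4
 T  6  5  4  3  3  3  3  4  4
 T  7  6  5  4  4  4  4  4  5

5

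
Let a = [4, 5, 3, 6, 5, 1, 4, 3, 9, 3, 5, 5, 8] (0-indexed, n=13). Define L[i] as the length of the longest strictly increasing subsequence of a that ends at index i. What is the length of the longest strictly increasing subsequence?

   i    0    1    2    3    4    5    6    7    8    9   10   11   12
a[i]    4    5    3    6    5    1    4    3    9    3    5    5    8
L[i]    1    2    1    3    2    1    2    2    4    2    3    3    4

4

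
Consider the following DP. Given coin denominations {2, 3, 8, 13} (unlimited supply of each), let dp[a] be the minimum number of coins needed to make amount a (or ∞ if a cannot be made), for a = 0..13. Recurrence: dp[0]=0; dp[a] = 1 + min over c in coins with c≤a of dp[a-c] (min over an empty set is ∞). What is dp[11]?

2

 a  0  1  2  3  4  5  6  7  8  9 10 11 12 13
dp  0  -  1  1  2  2  2  3  1  3  2  2  3  1
(- denotes ∞ / unreachable)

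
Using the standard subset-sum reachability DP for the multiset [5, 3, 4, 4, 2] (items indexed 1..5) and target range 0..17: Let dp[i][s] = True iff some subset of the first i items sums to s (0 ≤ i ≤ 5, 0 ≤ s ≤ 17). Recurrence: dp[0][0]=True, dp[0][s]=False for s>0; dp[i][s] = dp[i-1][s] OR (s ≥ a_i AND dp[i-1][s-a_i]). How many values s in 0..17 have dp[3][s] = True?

i\s   0   1   2   3   4   5   6   7   8   9  10  11  12  13  14  15  16  17
  0   T   F   F   F   F   F   F   F   F   F   F   F   F   F   F   F   F   F
  1   T   F   F   F   F   T   F   F   F   F   F   F   F   F   F   F   F   F
  2   T   F   F   T   F   T   F   F   T   F   F   F   F   F   F   F   F   F
  3   T   F   F   T   T   T   F   T   T   T   F   F   T   F   F   F   F   F
  4   T   F   F   T   T   T   F   T   T   T   F   T   T   T   F   F   T   F
  5   T   F   T   T   T   T   T   T   T   T   T   T   T   T   T   T   T   F

8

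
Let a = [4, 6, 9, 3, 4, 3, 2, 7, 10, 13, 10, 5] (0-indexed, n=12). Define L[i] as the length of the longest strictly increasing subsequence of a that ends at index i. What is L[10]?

   i    0    1    2    3    4    5    6    7    8    9   10   11
a[i]    4    6    9    3    4    3    2    7   10   13   10    5
L[i]    1    2    3    1    2    1    1    3    4    5    4    3

4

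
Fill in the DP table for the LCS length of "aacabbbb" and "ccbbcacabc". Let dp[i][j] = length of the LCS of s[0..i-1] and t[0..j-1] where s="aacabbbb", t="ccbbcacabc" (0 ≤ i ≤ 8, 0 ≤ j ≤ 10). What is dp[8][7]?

   ''  c  c  b  b  c  a  c  a  b  c
''  0  0  0  0  0  0  0  0  0  0  0
 a  0  0  0  0  0  0  1  1  1  1  1
 a  0  0  0  0  0  0  1  1  2  2  2
 c  0  1  1  1  1  1  1  2  2  2  3
 a  0  1  1  1  1  1  2  2  3  3  3
 b  0  1  1  2  2  2  2  2  3  4  4
 b  0  1  1  2  3  3  3  3  3  4  4
 b  0  1  1  2  3  3  3  3  3  4  4
 b  0  1  1  2  3  3  3  3  3  4  4

3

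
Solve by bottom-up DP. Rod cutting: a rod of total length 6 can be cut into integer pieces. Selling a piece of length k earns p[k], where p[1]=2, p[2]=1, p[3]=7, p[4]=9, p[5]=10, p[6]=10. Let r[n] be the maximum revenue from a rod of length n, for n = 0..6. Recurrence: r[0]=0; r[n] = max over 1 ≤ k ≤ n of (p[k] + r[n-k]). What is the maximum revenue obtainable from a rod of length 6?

14

   n    0    1    2    3    4    5    6
r[n]    0    2    4    7    9   11   14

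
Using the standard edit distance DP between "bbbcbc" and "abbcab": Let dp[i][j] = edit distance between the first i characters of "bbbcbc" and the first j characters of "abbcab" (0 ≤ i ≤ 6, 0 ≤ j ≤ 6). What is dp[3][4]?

2

   ''  a  b  b  c  a  b
''  0  1  2  3  4  5  6
 b  1  1  1  2  3  4  5
 b  2  2  1  1  2  3  4
 b  3  3  2  1  2  3  3
 c  4  4  3  2  1  2  3
 b  5  5  4  3  2  2  2
 c  6  6  5  4  3  3  3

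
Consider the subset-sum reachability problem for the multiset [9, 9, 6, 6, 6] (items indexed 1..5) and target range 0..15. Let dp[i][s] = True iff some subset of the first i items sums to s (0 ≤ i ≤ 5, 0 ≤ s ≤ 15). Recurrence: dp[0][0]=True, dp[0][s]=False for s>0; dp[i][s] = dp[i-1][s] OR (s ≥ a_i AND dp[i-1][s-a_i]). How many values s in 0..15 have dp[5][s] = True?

5

i\s   0   1   2   3   4   5   6   7   8   9  10  11  12  13  14  15
  0   T   F   F   F   F   F   F   F   F   F   F   F   F   F   F   F
  1   T   F   F   F   F   F   F   F   F   T   F   F   F   F   F   F
  2   T   F   F   F   F   F   F   F   F   T   F   F   F   F   F   F
  3   T   F   F   F   F   F   T   F   F   T   F   F   F   F   F   T
  4   T   F   F   F   F   F   T   F   F   T   F   F   T   F   F   T
  5   T   F   F   F   F   F   T   F   F   T   F   F   T   F   F   T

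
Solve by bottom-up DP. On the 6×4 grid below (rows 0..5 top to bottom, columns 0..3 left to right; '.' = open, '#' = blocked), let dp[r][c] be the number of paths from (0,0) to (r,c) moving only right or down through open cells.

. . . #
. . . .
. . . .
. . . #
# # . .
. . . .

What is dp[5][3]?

r\c   0   1   2   3
  0   1   1   1   0
  1   1   2   3   3
  2   1   3   6   9
  3   1   4  10   0
  4   0   0  10  10
  5   0   0  10  20

20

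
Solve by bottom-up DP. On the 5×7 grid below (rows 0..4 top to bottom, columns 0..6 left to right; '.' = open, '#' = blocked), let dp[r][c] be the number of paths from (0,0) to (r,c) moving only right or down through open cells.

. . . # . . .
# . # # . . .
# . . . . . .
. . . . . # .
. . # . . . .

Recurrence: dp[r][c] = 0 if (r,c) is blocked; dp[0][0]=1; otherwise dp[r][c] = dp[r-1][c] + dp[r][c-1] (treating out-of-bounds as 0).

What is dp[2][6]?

r\c   0   1   2   3   4   5   6
  0   1   1   1   0   0   0   0
  1   0   1   0   0   0   0   0
  2   0   1   1   1   1   1   1
  3   0   1   2   3   4   0   1
  4   0   1   0   3   7   7   8

1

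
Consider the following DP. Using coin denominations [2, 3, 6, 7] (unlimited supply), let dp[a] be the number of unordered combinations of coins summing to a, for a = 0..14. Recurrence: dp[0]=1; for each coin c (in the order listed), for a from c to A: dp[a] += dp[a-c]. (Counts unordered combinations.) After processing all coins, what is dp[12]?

7

after  coin     0     1     2     3     4     5     6     7     8     9    10    11    12    13    14
          2     1     0     1     0     1     0     1     0     1     0     1     0     1     0     1
          3     1     0     1     1     1     1     2     1     2     2     2     2     3     2     3
          6     1     0     1     1     1     1     3     1     3     3     3     3     6     3     6
          7     1     0     1     1     1     1     3     2     3     4     4     4     7     6     8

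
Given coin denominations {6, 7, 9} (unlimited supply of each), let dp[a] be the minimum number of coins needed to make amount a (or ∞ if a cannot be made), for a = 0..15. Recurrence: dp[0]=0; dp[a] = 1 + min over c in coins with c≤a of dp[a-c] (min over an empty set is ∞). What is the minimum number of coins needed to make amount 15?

 a  0  1  2  3  4  5  6  7  8  9 10 11 12 13 14 15
dp  0  -  -  -  -  -  1  1  -  1  -  -  2  2  2  2
(- denotes ∞ / unreachable)

2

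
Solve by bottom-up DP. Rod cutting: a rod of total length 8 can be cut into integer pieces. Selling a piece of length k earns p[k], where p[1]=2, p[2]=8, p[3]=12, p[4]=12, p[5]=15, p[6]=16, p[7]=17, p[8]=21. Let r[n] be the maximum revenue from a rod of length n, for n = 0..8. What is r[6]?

   n    0    1    2    3    4    5    6    7    8
r[n]    0    2    8   12   16   20   24   28   32

24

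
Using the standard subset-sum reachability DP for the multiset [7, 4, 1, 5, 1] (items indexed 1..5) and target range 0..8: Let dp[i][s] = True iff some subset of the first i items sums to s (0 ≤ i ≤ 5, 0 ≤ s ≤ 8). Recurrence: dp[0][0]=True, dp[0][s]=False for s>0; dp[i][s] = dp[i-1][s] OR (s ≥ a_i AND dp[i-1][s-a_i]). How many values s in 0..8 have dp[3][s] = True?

6

i\s   0   1   2   3   4   5   6   7   8
  0   T   F   F   F   F   F   F   F   F
  1   T   F   F   F   F   F   F   T   F
  2   T   F   F   F   T   F   F   T   F
  3   T   T   F   F   T   T   F   T   T
  4   T   T   F   F   T   T   T   T   T
  5   T   T   T   F   T   T   T   T   T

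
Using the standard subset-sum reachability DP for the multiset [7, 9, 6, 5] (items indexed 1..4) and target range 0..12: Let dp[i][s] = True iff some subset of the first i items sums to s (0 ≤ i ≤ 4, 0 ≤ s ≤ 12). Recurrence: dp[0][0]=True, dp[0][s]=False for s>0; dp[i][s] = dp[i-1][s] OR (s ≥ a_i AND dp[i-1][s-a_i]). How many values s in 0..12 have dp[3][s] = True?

4

i\s   0   1   2   3   4   5   6   7   8   9  10  11  12
  0   T   F   F   F   F   F   F   F   F   F   F   F   F
  1   T   F   F   F   F   F   F   T   F   F   F   F   F
  2   T   F   F   F   F   F   F   T   F   T   F   F   F
  3   T   F   F   F   F   F   T   T   F   T   F   F   F
  4   T   F   F   F   F   T   T   T   F   T   F   T   T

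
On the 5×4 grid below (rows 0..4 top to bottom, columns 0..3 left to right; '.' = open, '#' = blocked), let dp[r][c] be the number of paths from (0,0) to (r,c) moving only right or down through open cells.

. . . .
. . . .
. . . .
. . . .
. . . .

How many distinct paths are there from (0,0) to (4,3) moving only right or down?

35

r\c   0   1   2   3
  0   1   1   1   1
  1   1   2   3   4
  2   1   3   6  10
  3   1   4  10  20
  4   1   5  15  35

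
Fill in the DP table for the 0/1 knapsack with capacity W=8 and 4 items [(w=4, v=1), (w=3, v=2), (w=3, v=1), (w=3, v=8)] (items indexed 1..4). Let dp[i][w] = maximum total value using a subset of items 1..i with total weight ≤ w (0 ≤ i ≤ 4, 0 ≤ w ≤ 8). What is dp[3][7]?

i\w   0   1   2   3   4   5   6   7   8
  0   0   0   0   0   0   0   0   0   0
  1   0   0   0   0   1   1   1   1   1
  2   0   0   0   2   2   2   2   3   3
  3   0   0   0   2   2   2   3   3   3
  4   0   0   0   8   8   8  10  10  10

3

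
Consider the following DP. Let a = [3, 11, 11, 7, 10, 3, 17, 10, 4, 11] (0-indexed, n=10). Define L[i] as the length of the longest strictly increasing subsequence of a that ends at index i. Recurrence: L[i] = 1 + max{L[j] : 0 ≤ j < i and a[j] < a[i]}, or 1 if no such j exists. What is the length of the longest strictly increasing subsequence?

4

   i    0    1    2    3    4    5    6    7    8    9
a[i]    3   11   11    7   10    3   17   10    4   11
L[i]    1    2    2    2    3    1    4    3    2    4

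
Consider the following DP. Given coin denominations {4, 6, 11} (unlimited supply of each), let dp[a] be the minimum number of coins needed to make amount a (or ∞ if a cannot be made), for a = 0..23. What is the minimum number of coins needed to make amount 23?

 a  0  1  2  3  4  5  6  7  8  9 10 11 12 13 14 15 16 17 18 19 20 21 22 23
dp  0  -  -  -  1  -  1  -  2  -  2  1  2  -  3  2  3  2  3  3  4  3  2  3
(- denotes ∞ / unreachable)

3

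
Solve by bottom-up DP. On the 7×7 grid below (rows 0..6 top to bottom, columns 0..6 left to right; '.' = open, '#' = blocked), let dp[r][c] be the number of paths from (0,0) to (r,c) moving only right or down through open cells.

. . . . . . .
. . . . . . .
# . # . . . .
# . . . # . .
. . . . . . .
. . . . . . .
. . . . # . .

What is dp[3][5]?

r\c   0   1   2   3   4   5   6
  0   1   1   1   1   1   1   1
  1   1   2   3   4   5   6   7
  2   0   2   0   4   9  15  22
  3   0   2   2   6   0  15  37
  4   0   2   4  10  10  25  62
  5   0   2   6  16  26  51 113
  6   0   2   8  24   0  51 164

15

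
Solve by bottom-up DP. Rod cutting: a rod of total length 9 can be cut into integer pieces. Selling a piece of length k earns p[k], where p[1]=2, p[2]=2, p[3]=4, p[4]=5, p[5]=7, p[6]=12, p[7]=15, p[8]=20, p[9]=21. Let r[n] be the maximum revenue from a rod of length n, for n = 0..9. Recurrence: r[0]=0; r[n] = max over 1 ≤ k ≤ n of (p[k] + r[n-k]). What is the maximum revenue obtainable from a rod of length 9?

22

   n    0    1    2    3    4    5    6    7    8    9
r[n]    0    2    4    6    8   10   12   15   20   22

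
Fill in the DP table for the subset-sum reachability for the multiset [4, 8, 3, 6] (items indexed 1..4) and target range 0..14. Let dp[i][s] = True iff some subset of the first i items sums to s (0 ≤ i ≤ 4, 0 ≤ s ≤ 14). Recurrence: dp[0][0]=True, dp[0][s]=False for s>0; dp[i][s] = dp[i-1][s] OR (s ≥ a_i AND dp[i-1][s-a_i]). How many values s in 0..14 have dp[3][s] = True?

7

i\s   0   1   2   3   4   5   6   7   8   9  10  11  12  13  14
  0   T   F   F   F   F   F   F   F   F   F   F   F   F   F   F
  1   T   F   F   F   T   F   F   F   F   F   F   F   F   F   F
  2   T   F   F   F   T   F   F   F   T   F   F   F   T   F   F
  3   T   F   F   T   T   F   F   T   T   F   F   T   T   F   F
  4   T   F   F   T   T   F   T   T   T   T   T   T   T   T   T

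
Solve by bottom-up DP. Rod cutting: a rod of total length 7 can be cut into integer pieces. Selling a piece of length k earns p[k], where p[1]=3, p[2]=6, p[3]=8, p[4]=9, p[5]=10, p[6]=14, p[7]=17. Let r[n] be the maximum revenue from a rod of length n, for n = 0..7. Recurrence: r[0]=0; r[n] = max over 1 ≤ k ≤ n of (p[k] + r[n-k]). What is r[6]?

   n    0    1    2    3    4    5    6    7
r[n]    0    3    6    9   12   15   18   21

18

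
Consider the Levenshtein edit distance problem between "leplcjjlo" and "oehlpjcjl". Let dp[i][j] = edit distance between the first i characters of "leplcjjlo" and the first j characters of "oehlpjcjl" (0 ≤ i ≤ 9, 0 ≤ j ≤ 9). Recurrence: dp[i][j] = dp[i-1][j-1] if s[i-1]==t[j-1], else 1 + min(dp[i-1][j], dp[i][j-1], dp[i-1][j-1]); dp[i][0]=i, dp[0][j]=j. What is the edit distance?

5

   ''  o  e  h  l  p  j  c  j  l
''  0  1  2  3  4  5  6  7  8  9
 l  1  1  2  3  3  4  5  6  7  8
 e  2  2  1  2  3  4  5  6  7  8
 p  3  3  2  2  3  3  4  5  6  7
 l  4  4  3  3  2  3  4  5  6  6
 c  5  5  4  4  3  3  4  4  5  6
 j  6  6  5  5  4  4  3  4  4  5
 j  7  7  6  6  5  5  4  4  4  5
 l  8  8  7  7  6  6  5  5  5  4
 o  9  8  8  8  7  7  6  6  6  5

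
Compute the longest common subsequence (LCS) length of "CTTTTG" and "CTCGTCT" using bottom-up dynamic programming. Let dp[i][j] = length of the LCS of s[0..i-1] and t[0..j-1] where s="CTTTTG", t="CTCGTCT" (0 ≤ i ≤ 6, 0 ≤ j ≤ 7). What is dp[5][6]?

3

   ''  C  T  C  G  T  C  T
''  0  0  0  0  0  0  0  0
 C  0  1  1  1  1  1  1  1
 T  0  1  2  2  2  2  2  2
 T  0  1  2  2  2  3  3  3
 T  0  1  2  2  2  3  3  4
 T  0  1  2  2  2  3  3  4
 G  0  1  2  2  3  3  3  4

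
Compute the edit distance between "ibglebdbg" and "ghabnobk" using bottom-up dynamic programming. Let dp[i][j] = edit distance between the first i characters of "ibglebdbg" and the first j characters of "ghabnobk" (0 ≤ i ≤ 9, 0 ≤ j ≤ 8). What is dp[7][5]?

   ''  g  h  a  b  n  o  b  k
''  0  1  2  3  4  5  6  7  8
 i  1  1  2  3  4  5  6  7  8
 b  2  2  2  3  3  4  5  6  7
 g  3  2  3  3  4  4  5  6  7
 l  4  3  3  4  4  5  5  6  7
 e  5  4  4  4  5  5  6  6  7
 b  6  5  5  5  4  5  6  6  7
 d  7  6  6  6  5  5  6  7  7
 b  8  7  7  7  6  6  6  6  7
 g  9  8  8  8  7  7  7  7  7

5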